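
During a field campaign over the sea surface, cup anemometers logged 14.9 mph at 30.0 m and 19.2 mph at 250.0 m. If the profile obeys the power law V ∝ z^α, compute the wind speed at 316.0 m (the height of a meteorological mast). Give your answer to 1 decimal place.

First find α: α = ln(V₂/V₁)/ln(z₂/z₁) = ln(19.2/14.9)/ln(250.0/30.0) = 0.25355/2.12026 = 0.1196
Extrapolate from 250.0 m to 316.0 m: V₃ = 19.2 × (316.0/250.0)^0.1196 = 19.2 × 1.0284 = 19.7455 mph

19.7 mph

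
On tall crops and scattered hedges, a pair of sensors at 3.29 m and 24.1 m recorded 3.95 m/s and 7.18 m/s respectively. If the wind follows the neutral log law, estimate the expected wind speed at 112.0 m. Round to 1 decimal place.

9.7 m/s

Log law: V ∝ ln(z/z₀). From the pair, with r = V₁/V₂ = 0.55014,
ln z₀ = (ln z₁ − r·ln z₂)/(1 − r) = (1.1909 − 0.55014×3.1822)/0.44986 = -1.2443 → z₀ = 0.2881 m
V₃ = V₁ · ln(z₃/z₀)/ln(z₁/z₀) = 3.95 × 5.9628/2.4352 = 9.6719 m/s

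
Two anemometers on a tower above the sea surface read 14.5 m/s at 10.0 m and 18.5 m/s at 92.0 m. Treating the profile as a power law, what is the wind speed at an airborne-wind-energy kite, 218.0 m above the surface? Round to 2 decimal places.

First find α: α = ln(V₂/V₁)/ln(z₂/z₁) = ln(18.5/14.5)/ln(92.0/10.0) = 0.24362/2.21920 = 0.1098
Extrapolate from 92.0 m to 218.0 m: V₃ = 18.5 × (218.0/92.0)^0.1098 = 18.5 × 1.0993 = 20.3377 m/s

20.34 m/s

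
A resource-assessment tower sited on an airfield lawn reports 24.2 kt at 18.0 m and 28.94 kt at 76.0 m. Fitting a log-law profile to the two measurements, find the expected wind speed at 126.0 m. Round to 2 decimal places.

Log law: V ∝ ln(z/z₀). From the pair, with r = V₁/V₂ = 0.83621,
ln z₀ = (ln z₁ − r·ln z₂)/(1 − r) = (2.8904 − 0.83621×4.3307)/0.16379 = -4.4634 → z₀ = 0.01152 m
V₃ = V₁ · ln(z₃/z₀)/ln(z₁/z₀) = 24.2 × 9.2997/7.3537 = 30.6037 kt

30.60 kt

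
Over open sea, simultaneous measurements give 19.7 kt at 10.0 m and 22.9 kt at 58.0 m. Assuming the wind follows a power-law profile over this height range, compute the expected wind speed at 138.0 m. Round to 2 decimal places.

First find α: α = ln(V₂/V₁)/ln(z₂/z₁) = ln(22.9/19.7)/ln(58.0/10.0) = 0.15052/1.75786 = 0.0856
Extrapolate from 58.0 m to 138.0 m: V₃ = 22.9 × (138.0/58.0)^0.0856 = 22.9 × 1.0770 = 24.6643 kt

24.66 kt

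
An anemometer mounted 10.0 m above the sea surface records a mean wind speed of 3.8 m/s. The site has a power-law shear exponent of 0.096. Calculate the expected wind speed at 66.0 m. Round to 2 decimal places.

Power-law profile: V₂ = V₁ · (z₂/z₁)^α
V₂ = 3.8 × (66.0/10.0)^0.096 = 3.8 × (6.6000)^0.096
    = 3.8 × 1.1986 = 4.5547 m/s

4.55 m/s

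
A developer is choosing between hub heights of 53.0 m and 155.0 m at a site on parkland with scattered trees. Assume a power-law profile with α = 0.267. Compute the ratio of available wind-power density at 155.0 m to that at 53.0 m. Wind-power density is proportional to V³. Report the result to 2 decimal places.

Speed ratio: V_B/V_A = (z_B/z_A)^α = (155.0/53.0)^0.267 = (2.9245)^0.267 = 1.33179
Power-density ratio: P_B/P_A = (V_B/V_A)³ = (1.33179)³ = 2.36217

2.36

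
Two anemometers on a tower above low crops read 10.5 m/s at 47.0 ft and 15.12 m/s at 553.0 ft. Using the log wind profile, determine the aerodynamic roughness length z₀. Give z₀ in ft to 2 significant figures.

z₀ ≈ 0.17 ft

Log law: V(z) ∝ ln(z/z₀). With r = V₁/V₂ = 10.5/15.12 = 0.69444,
r · ln(z₂/z₀) = ln(z₁/z₀) ⇒ ln z₀ = (ln z₁ − r·ln z₂)/(1 − r)
ln z₀ = (3.85015 − 0.69444×6.31536) / 0.30556 = -1.7526
z₀ = exp(-1.7526) = 0.1733 ft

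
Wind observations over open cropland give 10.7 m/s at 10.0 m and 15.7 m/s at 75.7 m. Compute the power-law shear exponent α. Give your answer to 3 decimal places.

Power law: V₂/V₁ = (z₂/z₁)^α ⇒ α = ln(V₂/V₁) / ln(z₂/z₁)
α = ln(15.7/10.7) / ln(75.7/10.0) = ln(1.4673) / ln(7.5700)
  = 0.38342 / 2.02419 = 0.18942

α ≈ 0.189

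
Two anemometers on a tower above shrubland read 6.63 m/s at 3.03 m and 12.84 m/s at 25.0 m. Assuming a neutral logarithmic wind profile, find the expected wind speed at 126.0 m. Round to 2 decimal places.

Log law: V ∝ ln(z/z₀). From the pair, with r = V₁/V₂ = 0.51636,
ln z₀ = (ln z₁ − r·ln z₂)/(1 − r) = (1.1086 − 0.51636×3.2189)/0.48364 = -1.1445 → z₀ = 0.3184 m
V₃ = V₁ · ln(z₃/z₀)/ln(z₁/z₀) = 6.63 × 5.9808/2.2530 = 17.5995 m/s

17.60 m/s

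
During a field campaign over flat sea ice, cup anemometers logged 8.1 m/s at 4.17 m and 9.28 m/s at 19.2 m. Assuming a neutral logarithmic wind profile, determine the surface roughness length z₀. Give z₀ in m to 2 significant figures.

z₀ ≈ 0.00012 m

Log law: V(z) ∝ ln(z/z₀). With r = V₁/V₂ = 8.1/9.28 = 0.87284,
r · ln(z₂/z₀) = ln(z₁/z₀) ⇒ ln z₀ = (ln z₁ − r·ln z₂)/(1 − r)
ln z₀ = (1.42792 − 0.87284×2.95491) / 0.12716 = -9.0540
z₀ = exp(-9.0540) = 0.0001169 m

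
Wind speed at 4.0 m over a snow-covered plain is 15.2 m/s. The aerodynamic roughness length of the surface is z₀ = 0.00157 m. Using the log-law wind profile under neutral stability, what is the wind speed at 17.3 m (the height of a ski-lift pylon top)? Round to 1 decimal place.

Log law: V(z) ∝ ln(z/z₀), so V₂/V₁ = ln(z₂/z₀) / ln(z₁/z₀).
ln(17.3/0.00157) = 9.3074, ln(4.0/0.00157) = 7.8430
V₂ = 15.2 × 9.3074/7.8430 = 15.2 × 1.1867 = 18.0381 m/s

18.0 m/s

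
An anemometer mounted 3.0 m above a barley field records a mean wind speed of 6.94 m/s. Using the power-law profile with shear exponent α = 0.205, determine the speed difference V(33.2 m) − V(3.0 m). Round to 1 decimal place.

Power law: V₂ = V₁ · (z₂/z₁)^α = 6.94 × (11.0667)^0.205 = 11.3601 m/s
ΔV = 11.3601 − 6.94 = 4.4201 m/s

4.4 m/s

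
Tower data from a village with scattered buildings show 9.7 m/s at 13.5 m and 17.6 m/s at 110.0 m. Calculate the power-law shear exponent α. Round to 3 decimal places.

α ≈ 0.284

Power law: V₂/V₁ = (z₂/z₁)^α ⇒ α = ln(V₂/V₁) / ln(z₂/z₁)
α = ln(17.6/9.7) / ln(110.0/13.5) = ln(1.8144) / ln(8.1481)
  = 0.59577 / 2.09779 = 0.28400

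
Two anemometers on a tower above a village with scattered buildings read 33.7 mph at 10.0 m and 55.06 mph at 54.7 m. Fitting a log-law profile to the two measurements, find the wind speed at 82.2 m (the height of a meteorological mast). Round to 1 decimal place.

60.2 mph

Log law: V ∝ ln(z/z₀). From the pair, with r = V₁/V₂ = 0.61206,
ln z₀ = (ln z₁ − r·ln z₂)/(1 − r) = (2.3026 − 0.61206×4.0019)/0.38794 = -0.3784 → z₀ = 0.6850 m
V₃ = V₁ · ln(z₃/z₀)/ln(z₁/z₀) = 33.7 × 4.7875/2.6810 = 60.1797 mph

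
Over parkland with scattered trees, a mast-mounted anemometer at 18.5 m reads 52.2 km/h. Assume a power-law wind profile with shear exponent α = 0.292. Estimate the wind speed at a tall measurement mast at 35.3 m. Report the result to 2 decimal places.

Power-law profile: V₂ = V₁ · (z₂/z₁)^α
V₂ = 52.2 × (35.3/18.5)^0.292 = 52.2 × (1.9081)^0.292
    = 52.2 × 1.2076 = 63.0386 km/h

63.04 km/h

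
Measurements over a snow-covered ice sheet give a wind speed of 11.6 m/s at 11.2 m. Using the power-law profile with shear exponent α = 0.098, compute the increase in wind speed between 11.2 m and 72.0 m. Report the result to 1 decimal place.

Power law: V₂ = V₁ · (z₂/z₁)^α = 11.6 × (6.4286)^0.098 = 13.9204 m/s
ΔV = 13.9204 − 11.6 = 2.3204 m/s

2.3 m/s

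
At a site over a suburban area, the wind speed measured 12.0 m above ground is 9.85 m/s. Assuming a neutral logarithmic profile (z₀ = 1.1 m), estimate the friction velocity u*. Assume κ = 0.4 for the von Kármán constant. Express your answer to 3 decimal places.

u* ≈ 1.649 m/s

Log law: V(z) = (u*/κ) · ln(z/z₀) ⇒ u* = κ · V / ln(z/z₀)
u* = 0.4 × 9.85 / ln(12.0/1.1) = 0.4 × 9.85 / 2.3896
   = 3.9400 / 2.3896 = 1.6488 m/s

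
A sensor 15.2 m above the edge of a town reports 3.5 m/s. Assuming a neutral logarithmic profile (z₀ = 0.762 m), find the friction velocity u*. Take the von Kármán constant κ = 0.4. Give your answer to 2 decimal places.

u* ≈ 0.47 m/s

Log law: V(z) = (u*/κ) · ln(z/z₀) ⇒ u* = κ · V / ln(z/z₀)
u* = 0.4 × 3.5 / ln(15.2/0.762) = 0.4 × 3.5 / 2.9931
   = 1.4000 / 2.9931 = 0.4677 m/s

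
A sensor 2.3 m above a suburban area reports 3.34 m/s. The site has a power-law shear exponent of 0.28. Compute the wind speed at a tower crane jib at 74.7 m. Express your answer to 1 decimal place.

Power-law profile: V₂ = V₁ · (z₂/z₁)^α
V₂ = 3.34 × (74.7/2.3)^0.28 = 3.34 × (32.4783)^0.28
    = 3.34 × 2.6500 = 8.8510 m/s

8.9 m/s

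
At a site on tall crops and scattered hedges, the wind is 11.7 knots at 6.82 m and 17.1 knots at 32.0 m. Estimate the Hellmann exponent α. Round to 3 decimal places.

α ≈ 0.245

Power law: V₂/V₁ = (z₂/z₁)^α ⇒ α = ln(V₂/V₁) / ln(z₂/z₁)
α = ln(17.1/11.7) / ln(32.0/6.82) = ln(1.4615) / ln(4.6921)
  = 0.37949 / 1.54588 = 0.24549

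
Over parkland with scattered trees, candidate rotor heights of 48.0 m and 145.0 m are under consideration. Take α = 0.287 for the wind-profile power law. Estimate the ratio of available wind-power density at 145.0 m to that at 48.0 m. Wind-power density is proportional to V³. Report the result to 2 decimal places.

2.59

Speed ratio: V_B/V_A = (z_B/z_A)^α = (145.0/48.0)^0.287 = (3.0208)^0.287 = 1.37340
Power-density ratio: P_B/P_A = (V_B/V_A)³ = (1.37340)³ = 2.59053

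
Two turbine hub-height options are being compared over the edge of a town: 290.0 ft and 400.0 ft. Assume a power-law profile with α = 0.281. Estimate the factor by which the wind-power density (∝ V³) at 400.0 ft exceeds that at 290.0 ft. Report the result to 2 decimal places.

Speed ratio: V_B/V_A = (z_B/z_A)^α = (400.0/290.0)^0.281 = (1.3793)^0.281 = 1.09457
Power-density ratio: P_B/P_A = (V_B/V_A)³ = (1.09457)³ = 1.31140

1.31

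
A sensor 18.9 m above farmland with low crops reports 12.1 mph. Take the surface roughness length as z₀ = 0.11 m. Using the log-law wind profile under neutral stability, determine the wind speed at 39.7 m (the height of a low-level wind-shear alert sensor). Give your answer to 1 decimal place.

13.8 mph

Log law: V(z) ∝ ln(z/z₀), so V₂/V₁ = ln(z₂/z₀) / ln(z₁/z₀).
ln(39.7/0.11) = 5.8886, ln(18.9/0.11) = 5.1464
V₂ = 12.1 × 5.8886/5.1464 = 12.1 × 1.1442 = 13.8450 mph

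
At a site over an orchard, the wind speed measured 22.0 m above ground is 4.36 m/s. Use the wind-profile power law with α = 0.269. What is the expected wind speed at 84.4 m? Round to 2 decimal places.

Power-law profile: V₂ = V₁ · (z₂/z₁)^α
V₂ = 4.36 × (84.4/22.0)^0.269 = 4.36 × (3.8364)^0.269
    = 4.36 × 1.4357 = 6.2598 m/s

6.26 m/s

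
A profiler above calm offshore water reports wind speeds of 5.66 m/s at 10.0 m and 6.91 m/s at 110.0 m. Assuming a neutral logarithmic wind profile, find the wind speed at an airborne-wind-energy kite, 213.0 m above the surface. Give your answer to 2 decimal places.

Log law: V ∝ ln(z/z₀). From the pair, with r = V₁/V₂ = 0.81910,
ln z₀ = (ln z₁ − r·ln z₂)/(1 − r) = (2.3026 − 0.81910×4.7005)/0.18090 = -8.5551 → z₀ = 0.0001926 m
V₃ = V₁ · ln(z₃/z₀)/ln(z₁/z₀) = 5.66 × 13.9164/10.8577 = 7.2545 m/s

7.25 m/s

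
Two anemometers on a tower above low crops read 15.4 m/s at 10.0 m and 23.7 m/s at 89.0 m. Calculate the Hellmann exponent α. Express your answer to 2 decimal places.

α ≈ 0.20

Power law: V₂/V₁ = (z₂/z₁)^α ⇒ α = ln(V₂/V₁) / ln(z₂/z₁)
α = ln(23.7/15.4) / ln(89.0/10.0) = ln(1.5390) / ln(8.9000)
  = 0.43111 / 2.18605 = 0.19721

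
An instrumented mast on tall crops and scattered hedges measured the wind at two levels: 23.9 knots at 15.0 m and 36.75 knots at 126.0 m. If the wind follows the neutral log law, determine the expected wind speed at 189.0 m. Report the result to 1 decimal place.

Log law: V ∝ ln(z/z₀). From the pair, with r = V₁/V₂ = 0.65034,
ln z₀ = (ln z₁ − r·ln z₂)/(1 − r) = (2.7081 − 0.65034×4.8363)/0.34966 = -1.2503 → z₀ = 0.2864 m
V₃ = V₁ · ln(z₃/z₀)/ln(z₁/z₀) = 23.9 × 6.4920/3.9583 = 39.1981 knots

39.2 knots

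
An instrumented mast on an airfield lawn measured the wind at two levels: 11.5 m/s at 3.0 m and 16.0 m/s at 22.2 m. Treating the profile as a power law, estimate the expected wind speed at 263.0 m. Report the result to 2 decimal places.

First find α: α = ln(V₂/V₁)/ln(z₂/z₁) = ln(16.0/11.5)/ln(22.2/3.0) = 0.33024/2.00148 = 0.1650
Extrapolate from 22.2 m to 263.0 m: V₃ = 16.0 × (263.0/22.2)^0.1650 = 16.0 × 1.5036 = 24.0582 m/s

24.06 m/s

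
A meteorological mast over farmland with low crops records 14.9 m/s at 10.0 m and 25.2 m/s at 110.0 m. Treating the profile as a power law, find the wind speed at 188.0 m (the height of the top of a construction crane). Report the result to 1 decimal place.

28.3 m/s

First find α: α = ln(V₂/V₁)/ln(z₂/z₁) = ln(25.2/14.9)/ln(110.0/10.0) = 0.52548/2.39790 = 0.2191
Extrapolate from 110.0 m to 188.0 m: V₃ = 25.2 × (188.0/110.0)^0.2191 = 25.2 × 1.1246 = 28.3406 m/s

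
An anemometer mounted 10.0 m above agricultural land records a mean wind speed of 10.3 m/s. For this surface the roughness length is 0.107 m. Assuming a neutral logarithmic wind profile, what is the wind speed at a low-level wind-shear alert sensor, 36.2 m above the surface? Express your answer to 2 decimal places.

Log law: V(z) ∝ ln(z/z₀), so V₂/V₁ = ln(z₂/z₀) / ln(z₁/z₀).
ln(36.2/0.107) = 5.8240, ln(10.0/0.107) = 4.5375
V₂ = 10.3 × 5.8240/4.5375 = 10.3 × 1.2835 = 13.2203 m/s

13.22 m/s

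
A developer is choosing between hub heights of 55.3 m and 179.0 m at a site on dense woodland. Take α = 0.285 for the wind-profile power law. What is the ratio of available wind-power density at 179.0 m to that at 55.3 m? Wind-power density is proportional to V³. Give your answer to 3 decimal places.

Speed ratio: V_B/V_A = (z_B/z_A)^α = (179.0/55.3)^0.285 = (3.2369)^0.285 = 1.39761
Power-density ratio: P_B/P_A = (V_B/V_A)³ = (1.39761)³ = 2.72998

2.730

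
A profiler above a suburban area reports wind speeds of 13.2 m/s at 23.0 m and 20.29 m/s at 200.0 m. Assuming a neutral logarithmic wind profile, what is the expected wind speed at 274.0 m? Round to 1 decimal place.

21.3 m/s

Log law: V ∝ ln(z/z₀). From the pair, with r = V₁/V₂ = 0.65057,
ln z₀ = (ln z₁ − r·ln z₂)/(1 − r) = (3.1355 − 0.65057×5.2983)/0.34943 = -0.8912 → z₀ = 0.4102 m
V₃ = V₁ · ln(z₃/z₀)/ln(z₁/z₀) = 13.2 × 6.5043/4.0267 = 21.3220 m/s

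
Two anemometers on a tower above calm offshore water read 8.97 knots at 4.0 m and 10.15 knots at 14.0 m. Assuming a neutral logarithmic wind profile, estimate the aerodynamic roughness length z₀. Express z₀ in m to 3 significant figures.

z₀ ≈ 0.000293 m

Log law: V(z) ∝ ln(z/z₀). With r = V₁/V₂ = 8.97/10.15 = 0.88374,
r · ln(z₂/z₀) = ln(z₁/z₀) ⇒ ln z₀ = (ln z₁ − r·ln z₂)/(1 − r)
ln z₀ = (1.38629 − 0.88374×2.63906) / 0.11626 = -8.1368
z₀ = exp(-8.1368) = 0.0002926 m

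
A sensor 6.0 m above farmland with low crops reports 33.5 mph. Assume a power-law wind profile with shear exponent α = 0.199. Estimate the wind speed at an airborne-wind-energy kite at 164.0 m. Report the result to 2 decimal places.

64.71 mph

Power-law profile: V₂ = V₁ · (z₂/z₁)^α
V₂ = 33.5 × (164.0/6.0)^0.199 = 33.5 × (27.3333)^0.199
    = 33.5 × 1.9315 = 64.7063 mph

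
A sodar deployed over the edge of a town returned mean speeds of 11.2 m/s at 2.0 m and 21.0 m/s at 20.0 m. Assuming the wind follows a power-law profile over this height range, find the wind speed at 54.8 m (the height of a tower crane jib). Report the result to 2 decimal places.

First find α: α = ln(V₂/V₁)/ln(z₂/z₁) = ln(21.0/11.2)/ln(20.0/2.0) = 0.62861/2.30259 = 0.2730
Extrapolate from 20.0 m to 54.8 m: V₃ = 21.0 × (54.8/20.0)^0.2730 = 21.0 × 1.3168 = 27.6519 m/s

27.65 m/s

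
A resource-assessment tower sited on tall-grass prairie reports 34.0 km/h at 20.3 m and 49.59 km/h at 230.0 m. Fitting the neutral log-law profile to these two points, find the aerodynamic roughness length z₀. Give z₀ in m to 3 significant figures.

z₀ ≈ 0.102 m

Log law: V(z) ∝ ln(z/z₀). With r = V₁/V₂ = 34.0/49.59 = 0.68562,
r · ln(z₂/z₀) = ln(z₁/z₀) ⇒ ln z₀ = (ln z₁ − r·ln z₂)/(1 − r)
ln z₀ = (3.01062 − 0.68562×5.43808) / 0.31438 = -2.2834
z₀ = exp(-2.2834) = 0.1019 m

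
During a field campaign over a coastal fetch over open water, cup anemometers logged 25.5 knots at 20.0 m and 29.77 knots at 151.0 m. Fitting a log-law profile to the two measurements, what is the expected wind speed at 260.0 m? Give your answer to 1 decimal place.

30.9 knots

Log law: V ∝ ln(z/z₀). From the pair, with r = V₁/V₂ = 0.85657,
ln z₀ = (ln z₁ − r·ln z₂)/(1 − r) = (2.9957 − 0.85657×5.0173)/0.14343 = -9.0767 → z₀ = 0.0001143 m
V₃ = V₁ · ln(z₃/z₀)/ln(z₁/z₀) = 25.5 × 14.6374/12.0725 = 30.9178 knots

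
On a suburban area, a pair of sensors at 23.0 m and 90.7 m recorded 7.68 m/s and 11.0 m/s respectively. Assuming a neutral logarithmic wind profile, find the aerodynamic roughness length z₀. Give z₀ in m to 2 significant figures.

z₀ ≈ 0.96 m

Log law: V(z) ∝ ln(z/z₀). With r = V₁/V₂ = 7.68/11.0 = 0.69818,
r · ln(z₂/z₀) = ln(z₁/z₀) ⇒ ln z₀ = (ln z₁ − r·ln z₂)/(1 − r)
ln z₀ = (3.13549 − 0.69818×4.50756) / 0.30182 = -0.0384
z₀ = exp(-0.0384) = 0.9623 m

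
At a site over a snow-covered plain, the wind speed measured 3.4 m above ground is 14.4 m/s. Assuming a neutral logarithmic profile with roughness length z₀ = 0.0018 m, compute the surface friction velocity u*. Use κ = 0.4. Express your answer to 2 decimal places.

u* ≈ 0.76 m/s

Log law: V(z) = (u*/κ) · ln(z/z₀) ⇒ u* = κ · V / ln(z/z₀)
u* = 0.4 × 14.4 / ln(3.4/0.0018) = 0.4 × 14.4 / 7.5437
   = 5.7600 / 7.5437 = 0.7635 m/s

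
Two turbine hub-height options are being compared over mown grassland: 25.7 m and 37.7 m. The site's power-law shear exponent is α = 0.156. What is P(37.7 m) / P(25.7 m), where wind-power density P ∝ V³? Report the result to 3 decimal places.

Speed ratio: V_B/V_A = (z_B/z_A)^α = (37.7/25.7)^0.156 = (1.4669)^0.156 = 1.06160
Power-density ratio: P_B/P_A = (V_B/V_A)³ = (1.06160)³ = 1.19641

1.196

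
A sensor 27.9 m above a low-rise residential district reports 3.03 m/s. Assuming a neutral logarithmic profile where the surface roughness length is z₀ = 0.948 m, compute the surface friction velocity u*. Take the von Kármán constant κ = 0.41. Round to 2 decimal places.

u* ≈ 0.37 m/s

Log law: V(z) = (u*/κ) · ln(z/z₀) ⇒ u* = κ · V / ln(z/z₀)
u* = 0.41 × 3.03 / ln(27.9/0.948) = 0.41 × 3.03 / 3.3820
   = 1.2423 / 3.3820 = 0.3673 m/s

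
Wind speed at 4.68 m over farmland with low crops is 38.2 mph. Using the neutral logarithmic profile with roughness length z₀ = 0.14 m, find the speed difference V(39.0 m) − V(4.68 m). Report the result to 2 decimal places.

Log law: V₂ = V₁ · ln(z₂/z₀)/ln(z₁/z₀) = 38.2 × 5.6297/3.5094 = 61.2791 mph
ΔV = 61.2791 − 38.2 = 23.0791 mph

23.08 mph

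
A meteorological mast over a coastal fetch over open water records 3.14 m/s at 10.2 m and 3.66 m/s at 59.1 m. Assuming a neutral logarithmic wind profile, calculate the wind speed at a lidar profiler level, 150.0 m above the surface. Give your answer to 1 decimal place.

Log law: V ∝ ln(z/z₀). From the pair, with r = V₁/V₂ = 0.85792,
ln z₀ = (ln z₁ − r·ln z₂)/(1 − r) = (2.3224 − 0.85792×4.0792)/0.14208 = -8.2862 → z₀ = 0.0002520 m
V₃ = V₁ · ln(z₃/z₀)/ln(z₁/z₀) = 3.14 × 13.2969/10.6086 = 3.9357 m/s

3.9 m/s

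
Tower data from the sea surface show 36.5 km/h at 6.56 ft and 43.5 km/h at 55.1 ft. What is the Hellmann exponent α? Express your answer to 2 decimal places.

α ≈ 0.08

Power law: V₂/V₁ = (z₂/z₁)^α ⇒ α = ln(V₂/V₁) / ln(z₂/z₁)
α = ln(43.5/36.5) / ln(55.1/6.56) = ln(1.1918) / ln(8.3994)
  = 0.17545 / 2.12816 = 0.08244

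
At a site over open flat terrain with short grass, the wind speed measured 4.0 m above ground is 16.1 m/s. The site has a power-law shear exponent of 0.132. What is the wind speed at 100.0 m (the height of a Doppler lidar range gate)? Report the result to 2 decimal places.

Power-law profile: V₂ = V₁ · (z₂/z₁)^α
V₂ = 16.1 × (100.0/4.0)^0.132 = 16.1 × (25.0000)^0.132
    = 16.1 × 1.5294 = 24.6237 m/s

24.62 m/s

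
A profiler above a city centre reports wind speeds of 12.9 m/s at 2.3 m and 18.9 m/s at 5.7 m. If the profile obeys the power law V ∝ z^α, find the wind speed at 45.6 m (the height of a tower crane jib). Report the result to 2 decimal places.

First find α: α = ln(V₂/V₁)/ln(z₂/z₁) = ln(18.9/12.9)/ln(5.7/2.3) = 0.38193/0.90756 = 0.4208
Extrapolate from 5.7 m to 45.6 m: V₃ = 18.9 × (45.6/5.7)^0.4208 = 18.9 × 2.3991 = 45.3437 m/s

45.34 m/s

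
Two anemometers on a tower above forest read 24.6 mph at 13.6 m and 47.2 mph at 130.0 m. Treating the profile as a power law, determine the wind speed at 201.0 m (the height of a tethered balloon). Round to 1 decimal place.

First find α: α = ln(V₂/V₁)/ln(z₂/z₁) = ln(47.2/24.6)/ln(130.0/13.6) = 0.65165/2.25746 = 0.2887
Extrapolate from 130.0 m to 201.0 m: V₃ = 47.2 × (201.0/130.0)^0.2887 = 47.2 × 1.1340 = 53.5269 mph

53.5 mph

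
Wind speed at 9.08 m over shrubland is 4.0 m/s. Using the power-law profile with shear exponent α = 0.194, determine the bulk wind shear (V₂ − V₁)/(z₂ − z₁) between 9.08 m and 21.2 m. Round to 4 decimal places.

Power law: V₂ = V₁ · (z₂/z₁)^α = 4.0 × (2.3348)^0.194 = 4.7152 m/s
ΔV/Δz = (4.7152 − 4.0)/(21.2 − 9.08) = 0.7152/12.1200 = 0.05901 m/s/m

0.0590 m/s/m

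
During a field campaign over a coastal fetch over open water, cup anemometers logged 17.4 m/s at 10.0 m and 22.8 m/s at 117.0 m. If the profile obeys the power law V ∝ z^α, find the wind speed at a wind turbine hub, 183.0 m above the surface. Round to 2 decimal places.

First find α: α = ln(V₂/V₁)/ln(z₂/z₁) = ln(22.8/17.4)/ln(117.0/10.0) = 0.27029/2.45959 = 0.1099
Extrapolate from 117.0 m to 183.0 m: V₃ = 22.8 × (183.0/117.0)^0.1099 = 22.8 × 1.0504 = 23.9488 m/s

23.95 m/s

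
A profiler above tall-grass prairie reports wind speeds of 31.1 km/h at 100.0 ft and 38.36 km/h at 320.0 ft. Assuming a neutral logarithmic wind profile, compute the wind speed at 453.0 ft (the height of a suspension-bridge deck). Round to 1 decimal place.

40.5 km/h

Log law: V ∝ ln(z/z₀). From the pair, with r = V₁/V₂ = 0.81074,
ln z₀ = (ln z₁ − r·ln z₂)/(1 − r) = (4.6052 − 0.81074×5.7683)/0.18926 = -0.3775 → z₀ = 0.6856 ft
V₃ = V₁ · ln(z₃/z₀)/ln(z₁/z₀) = 31.1 × 6.4934/4.9826 = 40.5294 km/h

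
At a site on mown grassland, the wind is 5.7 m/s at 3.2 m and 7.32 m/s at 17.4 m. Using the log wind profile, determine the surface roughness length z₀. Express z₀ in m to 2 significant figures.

z₀ ≈ 0.0083 m

Log law: V(z) ∝ ln(z/z₀). With r = V₁/V₂ = 5.7/7.32 = 0.77869,
r · ln(z₂/z₀) = ln(z₁/z₀) ⇒ ln z₀ = (ln z₁ − r·ln z₂)/(1 − r)
ln z₀ = (1.16315 − 0.77869×2.85647) / 0.22131 = -4.7948
z₀ = exp(-4.7948) = 0.008272 m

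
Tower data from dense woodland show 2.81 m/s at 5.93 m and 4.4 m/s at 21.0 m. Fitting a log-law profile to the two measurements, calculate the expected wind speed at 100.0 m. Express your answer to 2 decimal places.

Log law: V ∝ ln(z/z₀). From the pair, with r = V₁/V₂ = 0.63864,
ln z₀ = (ln z₁ − r·ln z₂)/(1 − r) = (1.7800 − 0.63864×3.0445)/0.36136 = -0.4547 → z₀ = 0.6346 m
V₃ = V₁ · ln(z₃/z₀)/ln(z₁/z₀) = 2.81 × 5.0599/2.2347 = 6.3624 m/s

6.36 m/s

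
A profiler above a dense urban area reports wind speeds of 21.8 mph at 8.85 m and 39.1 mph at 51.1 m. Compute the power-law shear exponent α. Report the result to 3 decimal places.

α ≈ 0.333

Power law: V₂/V₁ = (z₂/z₁)^α ⇒ α = ln(V₂/V₁) / ln(z₂/z₁)
α = ln(39.1/21.8) / ln(51.1/8.85) = ln(1.7936) / ln(5.7740)
  = 0.58421 / 1.75337 = 0.33319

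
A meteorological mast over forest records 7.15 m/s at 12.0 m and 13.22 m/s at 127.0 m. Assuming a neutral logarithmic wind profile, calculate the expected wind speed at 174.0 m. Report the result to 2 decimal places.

Log law: V ∝ ln(z/z₀). From the pair, with r = V₁/V₂ = 0.54085,
ln z₀ = (ln z₁ − r·ln z₂)/(1 − r) = (2.4849 − 0.54085×4.8442)/0.45915 = -0.2941 → z₀ = 0.7452 m
V₃ = V₁ · ln(z₃/z₀)/ln(z₁/z₀) = 7.15 × 5.4532/2.7791 = 14.0301 m/s

14.03 m/s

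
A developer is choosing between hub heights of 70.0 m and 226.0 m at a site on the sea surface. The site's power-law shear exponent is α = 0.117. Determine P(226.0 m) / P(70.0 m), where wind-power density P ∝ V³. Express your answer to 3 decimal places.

Speed ratio: V_B/V_A = (z_B/z_A)^α = (226.0/70.0)^0.117 = (3.2286)^0.117 = 1.14698
Power-density ratio: P_B/P_A = (V_B/V_A)³ = (1.14698)³ = 1.50891

1.509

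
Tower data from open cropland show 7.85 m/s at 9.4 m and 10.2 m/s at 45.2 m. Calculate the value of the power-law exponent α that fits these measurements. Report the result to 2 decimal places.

α ≈ 0.17

Power law: V₂/V₁ = (z₂/z₁)^α ⇒ α = ln(V₂/V₁) / ln(z₂/z₁)
α = ln(10.2/7.85) / ln(45.2/9.4) = ln(1.2994) / ln(4.8085)
  = 0.26187 / 1.57039 = 0.16676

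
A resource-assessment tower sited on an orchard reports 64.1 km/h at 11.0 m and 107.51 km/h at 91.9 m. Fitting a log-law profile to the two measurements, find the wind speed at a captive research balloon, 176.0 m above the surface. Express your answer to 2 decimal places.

120.80 km/h

Log law: V ∝ ln(z/z₀). From the pair, with r = V₁/V₂ = 0.59622,
ln z₀ = (ln z₁ − r·ln z₂)/(1 − r) = (2.3979 − 0.59622×4.5207)/0.40378 = -0.7367 → z₀ = 0.4787 m
V₃ = V₁ · ln(z₃/z₀)/ln(z₁/z₀) = 64.1 × 5.9072/3.1346 = 120.7976 km/h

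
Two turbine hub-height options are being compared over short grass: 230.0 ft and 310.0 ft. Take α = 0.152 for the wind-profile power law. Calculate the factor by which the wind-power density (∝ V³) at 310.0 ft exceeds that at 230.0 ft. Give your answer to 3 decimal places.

Speed ratio: V_B/V_A = (z_B/z_A)^α = (310.0/230.0)^0.152 = (1.3478)^0.152 = 1.04642
Power-density ratio: P_B/P_A = (V_B/V_A)³ = (1.04642)³ = 1.14581

1.146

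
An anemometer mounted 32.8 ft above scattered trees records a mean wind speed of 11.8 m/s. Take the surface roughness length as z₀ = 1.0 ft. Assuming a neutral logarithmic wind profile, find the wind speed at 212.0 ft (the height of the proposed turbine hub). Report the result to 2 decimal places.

Log law: V(z) ∝ ln(z/z₀), so V₂/V₁ = ln(z₂/z₀) / ln(z₁/z₀).
ln(212.0/1.0) = 5.3566, ln(32.8/1.0) = 3.4904
V₂ = 11.8 × 5.3566/3.4904 = 11.8 × 1.5347 = 18.1089 m/s

18.11 m/s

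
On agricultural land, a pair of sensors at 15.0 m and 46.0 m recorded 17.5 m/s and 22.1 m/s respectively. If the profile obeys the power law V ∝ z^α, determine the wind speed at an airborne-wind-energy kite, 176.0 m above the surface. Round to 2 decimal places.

First find α: α = ln(V₂/V₁)/ln(z₂/z₁) = ln(22.1/17.5)/ln(46.0/15.0) = 0.23338/1.12059 = 0.2083
Extrapolate from 46.0 m to 176.0 m: V₃ = 22.1 × (176.0/46.0)^0.2083 = 22.1 × 1.3224 = 29.2252 m/s

29.23 m/s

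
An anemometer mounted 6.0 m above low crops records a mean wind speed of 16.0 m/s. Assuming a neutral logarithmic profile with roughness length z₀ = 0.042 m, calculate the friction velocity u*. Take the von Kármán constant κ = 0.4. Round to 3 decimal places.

Log law: V(z) = (u*/κ) · ln(z/z₀) ⇒ u* = κ · V / ln(z/z₀)
u* = 0.4 × 16.0 / ln(6.0/0.042) = 0.4 × 16.0 / 4.9618
   = 6.4000 / 4.9618 = 1.2898 m/s

u* ≈ 1.290 m/s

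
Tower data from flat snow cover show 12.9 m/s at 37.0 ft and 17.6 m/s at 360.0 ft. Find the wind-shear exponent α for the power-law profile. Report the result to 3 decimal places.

α ≈ 0.137

Power law: V₂/V₁ = (z₂/z₁)^α ⇒ α = ln(V₂/V₁) / ln(z₂/z₁)
α = ln(17.6/12.9) / ln(360.0/37.0) = ln(1.3643) / ln(9.7297)
  = 0.31067 / 2.27519 = 0.13655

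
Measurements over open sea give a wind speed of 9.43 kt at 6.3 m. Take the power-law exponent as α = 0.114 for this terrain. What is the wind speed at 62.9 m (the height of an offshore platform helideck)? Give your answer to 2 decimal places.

12.26 kt

Power-law profile: V₂ = V₁ · (z₂/z₁)^α
V₂ = 9.43 × (62.9/6.3)^0.114 = 9.43 × (9.9841)^0.114
    = 9.43 × 1.2999 = 12.2584 kt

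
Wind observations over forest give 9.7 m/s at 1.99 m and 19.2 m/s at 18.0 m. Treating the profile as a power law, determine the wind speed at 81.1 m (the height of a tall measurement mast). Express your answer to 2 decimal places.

First find α: α = ln(V₂/V₁)/ln(z₂/z₁) = ln(19.2/9.7)/ln(18.0/1.99) = 0.68278/2.20224 = 0.3100
Extrapolate from 18.0 m to 81.1 m: V₃ = 19.2 × (81.1/18.0)^0.3100 = 19.2 × 1.5947 = 30.6189 m/s

30.62 m/s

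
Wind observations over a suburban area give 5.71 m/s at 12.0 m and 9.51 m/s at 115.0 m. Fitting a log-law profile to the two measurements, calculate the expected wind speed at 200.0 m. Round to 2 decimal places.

Log law: V ∝ ln(z/z₀). From the pair, with r = V₁/V₂ = 0.60042,
ln z₀ = (ln z₁ − r·ln z₂)/(1 − r) = (2.4849 − 0.60042×4.7449)/0.39958 = -0.9111 → z₀ = 0.4021 m
V₃ = V₁ · ln(z₃/z₀)/ln(z₁/z₀) = 5.71 × 6.2094/3.3960 = 10.4405 m/s

10.44 m/s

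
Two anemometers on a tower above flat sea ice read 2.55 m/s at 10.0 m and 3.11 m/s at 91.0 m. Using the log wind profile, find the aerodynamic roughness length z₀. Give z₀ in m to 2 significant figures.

Log law: V(z) ∝ ln(z/z₀). With r = V₁/V₂ = 2.55/3.11 = 0.81994,
r · ln(z₂/z₀) = ln(z₁/z₀) ⇒ ln z₀ = (ln z₁ − r·ln z₂)/(1 − r)
ln z₀ = (2.30259 − 0.81994×4.51086) / 0.18006 = -7.7530
z₀ = exp(-7.7530) = 0.0004295 m

z₀ ≈ 0.00043 m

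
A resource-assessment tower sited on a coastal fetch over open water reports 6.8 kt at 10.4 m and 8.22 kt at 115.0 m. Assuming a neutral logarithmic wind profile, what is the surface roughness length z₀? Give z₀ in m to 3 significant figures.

z₀ ≈ 0.000105 m

Log law: V(z) ∝ ln(z/z₀). With r = V₁/V₂ = 6.8/8.22 = 0.82725,
r · ln(z₂/z₀) = ln(z₁/z₀) ⇒ ln z₀ = (ln z₁ − r·ln z₂)/(1 − r)
ln z₀ = (2.34181 − 0.82725×4.74493) / 0.17275 = -9.1661
z₀ = exp(-9.1661) = 0.0001045 m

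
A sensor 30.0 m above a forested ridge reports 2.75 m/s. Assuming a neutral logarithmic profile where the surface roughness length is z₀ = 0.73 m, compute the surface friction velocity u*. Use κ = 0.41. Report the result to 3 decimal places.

u* ≈ 0.303 m/s

Log law: V(z) = (u*/κ) · ln(z/z₀) ⇒ u* = κ · V / ln(z/z₀)
u* = 0.41 × 2.75 / ln(30.0/0.73) = 0.41 × 2.75 / 3.7159
   = 1.1275 / 3.7159 = 0.3034 m/s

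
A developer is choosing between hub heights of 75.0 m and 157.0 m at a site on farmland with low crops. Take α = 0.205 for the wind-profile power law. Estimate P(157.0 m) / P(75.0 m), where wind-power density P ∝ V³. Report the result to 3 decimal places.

Speed ratio: V_B/V_A = (z_B/z_A)^α = (157.0/75.0)^0.205 = (2.0933)^0.205 = 1.16351
Power-density ratio: P_B/P_A = (V_B/V_A)³ = (1.16351)³ = 1.57513

1.575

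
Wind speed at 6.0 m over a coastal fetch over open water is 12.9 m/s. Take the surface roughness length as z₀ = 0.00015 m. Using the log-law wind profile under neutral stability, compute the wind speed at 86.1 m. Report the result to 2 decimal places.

Log law: V(z) ∝ ln(z/z₀), so V₂/V₁ = ln(z₂/z₀) / ln(z₁/z₀).
ln(86.1/0.00015) = 13.2604, ln(6.0/0.00015) = 10.5966
V₂ = 12.9 × 13.2604/10.5966 = 12.9 × 1.2514 = 16.1428 m/s

16.14 m/s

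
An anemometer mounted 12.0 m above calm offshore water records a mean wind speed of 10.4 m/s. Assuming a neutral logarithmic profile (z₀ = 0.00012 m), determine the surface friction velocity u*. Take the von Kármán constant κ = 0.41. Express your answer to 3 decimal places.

Log law: V(z) = (u*/κ) · ln(z/z₀) ⇒ u* = κ · V / ln(z/z₀)
u* = 0.41 × 10.4 / ln(12.0/0.00012) = 0.41 × 10.4 / 11.5129
   = 4.2640 / 11.5129 = 0.3704 m/s

u* ≈ 0.370 m/s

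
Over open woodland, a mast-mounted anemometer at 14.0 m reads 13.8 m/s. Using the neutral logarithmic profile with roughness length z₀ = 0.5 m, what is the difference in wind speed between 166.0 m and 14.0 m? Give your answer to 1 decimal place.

Log law: V₂ = V₁ · ln(z₂/z₀)/ln(z₁/z₀) = 13.8 × 5.8051/3.3322 = 24.0414 m/s
ΔV = 24.0414 − 13.8 = 10.2414 m/s

10.2 m/s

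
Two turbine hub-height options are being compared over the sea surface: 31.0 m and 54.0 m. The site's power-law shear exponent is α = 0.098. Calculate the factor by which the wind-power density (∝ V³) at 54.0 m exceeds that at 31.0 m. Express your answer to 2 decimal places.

1.18

Speed ratio: V_B/V_A = (z_B/z_A)^α = (54.0/31.0)^0.098 = (1.7419)^0.098 = 1.05590
Power-density ratio: P_B/P_A = (V_B/V_A)³ = (1.05590)³ = 1.17724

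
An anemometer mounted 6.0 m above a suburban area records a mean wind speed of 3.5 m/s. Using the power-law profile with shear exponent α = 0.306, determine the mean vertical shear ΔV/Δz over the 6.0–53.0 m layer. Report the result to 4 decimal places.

Power law: V₂ = V₁ · (z₂/z₁)^α = 3.5 × (8.8333)^0.306 = 6.8168 m/s
ΔV/Δz = (6.8168 − 3.5)/(53.0 − 6.0) = 3.3168/47.0000 = 0.07057 m/s/m

0.0706 m/s/m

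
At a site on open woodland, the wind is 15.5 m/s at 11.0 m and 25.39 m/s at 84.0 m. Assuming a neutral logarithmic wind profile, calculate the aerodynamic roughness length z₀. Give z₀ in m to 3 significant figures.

z₀ ≈ 0.455 m

Log law: V(z) ∝ ln(z/z₀). With r = V₁/V₂ = 15.5/25.39 = 0.61048,
r · ln(z₂/z₀) = ln(z₁/z₀) ⇒ ln z₀ = (ln z₁ − r·ln z₂)/(1 − r)
ln z₀ = (2.39790 − 0.61048×4.43082) / 0.38952 = -0.7882
z₀ = exp(-0.7882) = 0.4547 m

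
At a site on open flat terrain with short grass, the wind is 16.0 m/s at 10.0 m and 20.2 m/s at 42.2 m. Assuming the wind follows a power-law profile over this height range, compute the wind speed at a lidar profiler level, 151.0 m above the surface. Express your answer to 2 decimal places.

24.83 m/s

First find α: α = ln(V₂/V₁)/ln(z₂/z₁) = ln(20.2/16.0)/ln(42.2/10.0) = 0.23309/1.43984 = 0.1619
Extrapolate from 42.2 m to 151.0 m: V₃ = 20.2 × (151.0/42.2)^0.1619 = 20.2 × 1.2292 = 24.8304 m/s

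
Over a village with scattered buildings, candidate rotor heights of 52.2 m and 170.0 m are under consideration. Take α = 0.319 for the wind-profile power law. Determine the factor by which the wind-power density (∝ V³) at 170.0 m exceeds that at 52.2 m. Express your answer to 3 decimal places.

Speed ratio: V_B/V_A = (z_B/z_A)^α = (170.0/52.2)^0.319 = (3.2567)^0.319 = 1.45739
Power-density ratio: P_B/P_A = (V_B/V_A)³ = (1.45739)³ = 3.09549

3.095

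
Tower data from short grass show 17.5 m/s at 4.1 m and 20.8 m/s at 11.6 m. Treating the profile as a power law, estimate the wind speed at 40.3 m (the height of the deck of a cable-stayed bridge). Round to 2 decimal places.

First find α: α = ln(V₂/V₁)/ln(z₂/z₁) = ln(20.8/17.5)/ln(11.6/4.1) = 0.17275/1.04002 = 0.1661
Extrapolate from 11.6 m to 40.3 m: V₃ = 20.8 × (40.3/11.6)^0.1661 = 20.8 × 1.2298 = 25.5800 m/s

25.58 m/s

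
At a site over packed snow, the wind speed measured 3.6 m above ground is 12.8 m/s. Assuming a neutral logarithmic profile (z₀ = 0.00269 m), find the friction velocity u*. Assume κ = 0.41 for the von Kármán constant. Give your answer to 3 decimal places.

u* ≈ 0.729 m/s

Log law: V(z) = (u*/κ) · ln(z/z₀) ⇒ u* = κ · V / ln(z/z₀)
u* = 0.41 × 12.8 / ln(3.6/0.00269) = 0.41 × 12.8 / 7.1991
   = 5.2480 / 7.1991 = 0.7290 m/s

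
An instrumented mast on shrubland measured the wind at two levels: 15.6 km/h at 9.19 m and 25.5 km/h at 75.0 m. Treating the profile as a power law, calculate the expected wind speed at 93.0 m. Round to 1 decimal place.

First find α: α = ln(V₂/V₁)/ln(z₂/z₁) = ln(25.5/15.6)/ln(75.0/9.19) = 0.49141/2.09937 = 0.2341
Extrapolate from 75.0 m to 93.0 m: V₃ = 25.5 × (93.0/75.0)^0.2341 = 25.5 × 1.0516 = 26.8168 km/h

26.8 km/h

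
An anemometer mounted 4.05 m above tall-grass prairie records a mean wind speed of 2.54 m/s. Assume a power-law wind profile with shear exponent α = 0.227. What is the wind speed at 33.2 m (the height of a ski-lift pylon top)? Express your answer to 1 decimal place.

4.1 m/s

Power-law profile: V₂ = V₁ · (z₂/z₁)^α
V₂ = 2.54 × (33.2/4.05)^0.227 = 2.54 × (8.1975)^0.227
    = 2.54 × 1.6122 = 4.0949 m/s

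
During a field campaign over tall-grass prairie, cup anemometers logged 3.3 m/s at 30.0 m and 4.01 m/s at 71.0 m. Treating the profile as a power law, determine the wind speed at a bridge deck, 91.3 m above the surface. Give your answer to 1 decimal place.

First find α: α = ln(V₂/V₁)/ln(z₂/z₁) = ln(4.01/3.3)/ln(71.0/30.0) = 0.19487/0.86148 = 0.2262
Extrapolate from 71.0 m to 91.3 m: V₃ = 4.01 × (91.3/71.0)^0.2262 = 4.01 × 1.0585 = 4.2447 m/s

4.2 m/s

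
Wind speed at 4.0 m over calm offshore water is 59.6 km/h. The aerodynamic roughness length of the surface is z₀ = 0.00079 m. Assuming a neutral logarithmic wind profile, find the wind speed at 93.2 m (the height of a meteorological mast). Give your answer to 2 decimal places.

81.60 km/h

Log law: V(z) ∝ ln(z/z₀), so V₂/V₁ = ln(z₂/z₀) / ln(z₁/z₀).
ln(93.2/0.00079) = 11.6782, ln(4.0/0.00079) = 8.5298
V₂ = 59.6 × 11.6782/8.5298 = 59.6 × 1.3691 = 81.5992 km/h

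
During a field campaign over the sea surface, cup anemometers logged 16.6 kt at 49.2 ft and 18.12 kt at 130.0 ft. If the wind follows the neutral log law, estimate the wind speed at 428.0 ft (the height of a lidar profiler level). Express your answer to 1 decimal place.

Log law: V ∝ ln(z/z₀). From the pair, with r = V₁/V₂ = 0.91611,
ln z₀ = (ln z₁ − r·ln z₂)/(1 − r) = (3.8959 − 0.91611×4.8675)/0.08389 = -6.7154 → z₀ = 0.001212 ft
V₃ = V₁ · ln(z₃/z₀)/ln(z₁/z₀) = 16.6 × 12.7746/10.6113 = 19.9841 kt

20.0 kt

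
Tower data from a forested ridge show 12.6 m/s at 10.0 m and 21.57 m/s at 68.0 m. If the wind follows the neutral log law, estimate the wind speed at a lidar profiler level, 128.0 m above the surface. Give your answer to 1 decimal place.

24.5 m/s

Log law: V ∝ ln(z/z₀). From the pair, with r = V₁/V₂ = 0.58414,
ln z₀ = (ln z₁ − r·ln z₂)/(1 − r) = (2.3026 − 0.58414×4.2195)/0.41586 = -0.3901 → z₀ = 0.6770 m
V₃ = V₁ · ln(z₃/z₀)/ln(z₁/z₀) = 12.6 × 5.2421/2.6927 = 24.5298 m/s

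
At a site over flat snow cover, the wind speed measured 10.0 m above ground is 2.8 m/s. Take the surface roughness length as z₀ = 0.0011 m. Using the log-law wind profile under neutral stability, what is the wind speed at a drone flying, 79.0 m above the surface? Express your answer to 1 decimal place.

3.4 m/s

Log law: V(z) ∝ ln(z/z₀), so V₂/V₁ = ln(z₂/z₀) / ln(z₁/z₀).
ln(79.0/0.0011) = 11.1819, ln(10.0/0.0011) = 9.1150
V₂ = 2.8 × 11.1819/9.1150 = 2.8 × 1.2268 = 3.4349 m/s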